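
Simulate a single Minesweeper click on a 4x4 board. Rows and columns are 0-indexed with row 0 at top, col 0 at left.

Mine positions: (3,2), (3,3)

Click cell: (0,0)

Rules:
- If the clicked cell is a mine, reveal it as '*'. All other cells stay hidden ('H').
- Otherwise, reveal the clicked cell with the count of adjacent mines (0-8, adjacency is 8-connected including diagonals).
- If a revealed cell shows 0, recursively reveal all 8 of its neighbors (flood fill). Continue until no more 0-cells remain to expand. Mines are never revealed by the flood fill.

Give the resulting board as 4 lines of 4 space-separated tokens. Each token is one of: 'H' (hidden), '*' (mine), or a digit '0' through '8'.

0 0 0 0
0 0 0 0
0 1 2 2
0 1 H H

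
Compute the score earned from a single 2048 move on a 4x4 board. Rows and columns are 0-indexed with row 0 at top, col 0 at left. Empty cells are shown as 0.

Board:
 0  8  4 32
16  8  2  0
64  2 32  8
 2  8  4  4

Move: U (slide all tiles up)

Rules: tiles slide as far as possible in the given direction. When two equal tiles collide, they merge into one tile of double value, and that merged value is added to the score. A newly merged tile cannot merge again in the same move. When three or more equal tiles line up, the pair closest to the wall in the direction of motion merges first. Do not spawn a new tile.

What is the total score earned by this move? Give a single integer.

Slide up:
col 0: [0, 16, 64, 2] -> [16, 64, 2, 0]  score +0 (running 0)
col 1: [8, 8, 2, 8] -> [16, 2, 8, 0]  score +16 (running 16)
col 2: [4, 2, 32, 4] -> [4, 2, 32, 4]  score +0 (running 16)
col 3: [32, 0, 8, 4] -> [32, 8, 4, 0]  score +0 (running 16)
Board after move:
16 16  4 32
64  2  2  8
 2  8 32  4
 0  0  4  0

Answer: 16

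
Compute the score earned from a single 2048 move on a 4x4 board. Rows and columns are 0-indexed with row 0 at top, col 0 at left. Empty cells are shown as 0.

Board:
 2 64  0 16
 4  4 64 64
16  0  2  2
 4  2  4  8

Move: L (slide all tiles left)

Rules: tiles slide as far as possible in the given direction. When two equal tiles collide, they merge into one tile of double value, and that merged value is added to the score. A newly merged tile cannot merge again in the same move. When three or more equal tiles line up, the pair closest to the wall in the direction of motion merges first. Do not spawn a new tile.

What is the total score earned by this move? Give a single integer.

Answer: 140

Derivation:
Slide left:
row 0: [2, 64, 0, 16] -> [2, 64, 16, 0]  score +0 (running 0)
row 1: [4, 4, 64, 64] -> [8, 128, 0, 0]  score +136 (running 136)
row 2: [16, 0, 2, 2] -> [16, 4, 0, 0]  score +4 (running 140)
row 3: [4, 2, 4, 8] -> [4, 2, 4, 8]  score +0 (running 140)
Board after move:
  2  64  16   0
  8 128   0   0
 16   4   0   0
  4   2   4   8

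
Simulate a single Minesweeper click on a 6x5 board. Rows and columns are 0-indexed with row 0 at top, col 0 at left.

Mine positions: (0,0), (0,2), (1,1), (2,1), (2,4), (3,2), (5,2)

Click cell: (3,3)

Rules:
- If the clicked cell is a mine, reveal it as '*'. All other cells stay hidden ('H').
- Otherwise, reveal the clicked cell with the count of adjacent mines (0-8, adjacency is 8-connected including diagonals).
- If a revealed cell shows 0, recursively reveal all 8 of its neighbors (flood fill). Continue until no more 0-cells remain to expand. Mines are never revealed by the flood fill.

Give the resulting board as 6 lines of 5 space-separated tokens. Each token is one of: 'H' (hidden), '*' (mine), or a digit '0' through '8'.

H H H H H
H H H H H
H H H H H
H H H 2 H
H H H H H
H H H H H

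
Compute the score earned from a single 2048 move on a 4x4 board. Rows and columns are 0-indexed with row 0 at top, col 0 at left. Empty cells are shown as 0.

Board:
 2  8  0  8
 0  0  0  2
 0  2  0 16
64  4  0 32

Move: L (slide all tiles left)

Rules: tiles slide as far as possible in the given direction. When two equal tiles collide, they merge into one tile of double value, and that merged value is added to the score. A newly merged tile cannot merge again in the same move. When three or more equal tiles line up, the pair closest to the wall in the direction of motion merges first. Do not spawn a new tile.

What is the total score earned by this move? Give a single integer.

Answer: 16

Derivation:
Slide left:
row 0: [2, 8, 0, 8] -> [2, 16, 0, 0]  score +16 (running 16)
row 1: [0, 0, 0, 2] -> [2, 0, 0, 0]  score +0 (running 16)
row 2: [0, 2, 0, 16] -> [2, 16, 0, 0]  score +0 (running 16)
row 3: [64, 4, 0, 32] -> [64, 4, 32, 0]  score +0 (running 16)
Board after move:
 2 16  0  0
 2  0  0  0
 2 16  0  0
64  4 32  0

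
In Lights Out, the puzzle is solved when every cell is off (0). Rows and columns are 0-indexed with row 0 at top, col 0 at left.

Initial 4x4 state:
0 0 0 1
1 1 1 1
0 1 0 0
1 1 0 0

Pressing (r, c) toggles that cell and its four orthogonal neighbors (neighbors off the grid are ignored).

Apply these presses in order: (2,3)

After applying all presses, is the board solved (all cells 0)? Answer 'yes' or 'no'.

After press 1 at (2,3):
0 0 0 1
1 1 1 0
0 1 1 1
1 1 0 1

Lights still on: 10

Answer: no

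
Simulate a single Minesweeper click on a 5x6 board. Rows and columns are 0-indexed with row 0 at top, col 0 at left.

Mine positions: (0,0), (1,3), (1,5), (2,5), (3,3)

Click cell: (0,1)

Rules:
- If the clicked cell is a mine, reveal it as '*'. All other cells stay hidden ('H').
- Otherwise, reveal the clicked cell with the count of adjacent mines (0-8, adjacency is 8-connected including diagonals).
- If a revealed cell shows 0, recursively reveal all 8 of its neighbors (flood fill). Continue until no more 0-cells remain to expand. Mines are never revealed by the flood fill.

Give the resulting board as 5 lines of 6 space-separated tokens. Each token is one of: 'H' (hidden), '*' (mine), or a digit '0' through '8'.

H 1 H H H H
H H H H H H
H H H H H H
H H H H H H
H H H H H H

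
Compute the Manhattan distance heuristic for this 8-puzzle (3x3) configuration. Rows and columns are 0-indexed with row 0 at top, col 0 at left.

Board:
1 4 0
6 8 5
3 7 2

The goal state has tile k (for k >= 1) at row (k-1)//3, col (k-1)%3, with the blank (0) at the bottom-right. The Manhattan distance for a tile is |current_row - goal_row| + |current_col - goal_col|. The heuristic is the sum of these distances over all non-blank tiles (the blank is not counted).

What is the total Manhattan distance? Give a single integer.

Tile 1: (0,0)->(0,0) = 0
Tile 4: (0,1)->(1,0) = 2
Tile 6: (1,0)->(1,2) = 2
Tile 8: (1,1)->(2,1) = 1
Tile 5: (1,2)->(1,1) = 1
Tile 3: (2,0)->(0,2) = 4
Tile 7: (2,1)->(2,0) = 1
Tile 2: (2,2)->(0,1) = 3
Sum: 0 + 2 + 2 + 1 + 1 + 4 + 1 + 3 = 14

Answer: 14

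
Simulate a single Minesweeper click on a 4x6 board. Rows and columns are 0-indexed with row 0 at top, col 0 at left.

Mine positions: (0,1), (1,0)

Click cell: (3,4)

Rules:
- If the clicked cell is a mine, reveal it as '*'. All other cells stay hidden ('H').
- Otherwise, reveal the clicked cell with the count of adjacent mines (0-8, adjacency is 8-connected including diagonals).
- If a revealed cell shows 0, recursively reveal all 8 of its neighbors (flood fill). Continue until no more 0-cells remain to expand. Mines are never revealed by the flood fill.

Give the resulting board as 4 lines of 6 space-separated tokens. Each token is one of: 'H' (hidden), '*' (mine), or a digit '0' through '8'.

H H 1 0 0 0
H 2 1 0 0 0
1 1 0 0 0 0
0 0 0 0 0 0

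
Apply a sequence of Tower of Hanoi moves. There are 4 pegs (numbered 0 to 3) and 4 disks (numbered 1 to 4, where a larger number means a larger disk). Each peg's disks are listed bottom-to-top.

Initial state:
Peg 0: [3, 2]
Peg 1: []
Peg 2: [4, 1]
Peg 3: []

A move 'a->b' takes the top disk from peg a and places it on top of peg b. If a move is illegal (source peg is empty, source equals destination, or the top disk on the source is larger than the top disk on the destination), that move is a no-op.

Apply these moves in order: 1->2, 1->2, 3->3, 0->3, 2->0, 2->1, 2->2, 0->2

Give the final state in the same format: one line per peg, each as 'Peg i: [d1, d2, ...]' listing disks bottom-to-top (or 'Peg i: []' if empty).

After move 1 (1->2):
Peg 0: [3, 2]
Peg 1: []
Peg 2: [4, 1]
Peg 3: []

After move 2 (1->2):
Peg 0: [3, 2]
Peg 1: []
Peg 2: [4, 1]
Peg 3: []

After move 3 (3->3):
Peg 0: [3, 2]
Peg 1: []
Peg 2: [4, 1]
Peg 3: []

After move 4 (0->3):
Peg 0: [3]
Peg 1: []
Peg 2: [4, 1]
Peg 3: [2]

After move 5 (2->0):
Peg 0: [3, 1]
Peg 1: []
Peg 2: [4]
Peg 3: [2]

After move 6 (2->1):
Peg 0: [3, 1]
Peg 1: [4]
Peg 2: []
Peg 3: [2]

After move 7 (2->2):
Peg 0: [3, 1]
Peg 1: [4]
Peg 2: []
Peg 3: [2]

After move 8 (0->2):
Peg 0: [3]
Peg 1: [4]
Peg 2: [1]
Peg 3: [2]

Answer: Peg 0: [3]
Peg 1: [4]
Peg 2: [1]
Peg 3: [2]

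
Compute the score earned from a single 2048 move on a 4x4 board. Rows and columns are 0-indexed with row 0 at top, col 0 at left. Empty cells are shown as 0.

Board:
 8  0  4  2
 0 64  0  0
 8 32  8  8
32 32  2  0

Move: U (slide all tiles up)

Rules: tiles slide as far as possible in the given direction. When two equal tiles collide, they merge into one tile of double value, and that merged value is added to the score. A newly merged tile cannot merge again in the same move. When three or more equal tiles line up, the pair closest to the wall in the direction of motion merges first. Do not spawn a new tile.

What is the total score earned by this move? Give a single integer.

Answer: 80

Derivation:
Slide up:
col 0: [8, 0, 8, 32] -> [16, 32, 0, 0]  score +16 (running 16)
col 1: [0, 64, 32, 32] -> [64, 64, 0, 0]  score +64 (running 80)
col 2: [4, 0, 8, 2] -> [4, 8, 2, 0]  score +0 (running 80)
col 3: [2, 0, 8, 0] -> [2, 8, 0, 0]  score +0 (running 80)
Board after move:
16 64  4  2
32 64  8  8
 0  0  2  0
 0  0  0  0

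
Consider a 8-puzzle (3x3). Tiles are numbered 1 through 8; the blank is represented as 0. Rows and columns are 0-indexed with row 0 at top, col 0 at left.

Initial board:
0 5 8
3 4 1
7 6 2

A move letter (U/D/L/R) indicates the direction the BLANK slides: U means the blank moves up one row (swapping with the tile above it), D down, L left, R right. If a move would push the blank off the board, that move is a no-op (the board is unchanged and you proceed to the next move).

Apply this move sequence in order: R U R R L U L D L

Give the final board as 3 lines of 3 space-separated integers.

Answer: 3 5 8
0 4 1
7 6 2

Derivation:
After move 1 (R):
5 0 8
3 4 1
7 6 2

After move 2 (U):
5 0 8
3 4 1
7 6 2

After move 3 (R):
5 8 0
3 4 1
7 6 2

After move 4 (R):
5 8 0
3 4 1
7 6 2

After move 5 (L):
5 0 8
3 4 1
7 6 2

After move 6 (U):
5 0 8
3 4 1
7 6 2

After move 7 (L):
0 5 8
3 4 1
7 6 2

After move 8 (D):
3 5 8
0 4 1
7 6 2

After move 9 (L):
3 5 8
0 4 1
7 6 2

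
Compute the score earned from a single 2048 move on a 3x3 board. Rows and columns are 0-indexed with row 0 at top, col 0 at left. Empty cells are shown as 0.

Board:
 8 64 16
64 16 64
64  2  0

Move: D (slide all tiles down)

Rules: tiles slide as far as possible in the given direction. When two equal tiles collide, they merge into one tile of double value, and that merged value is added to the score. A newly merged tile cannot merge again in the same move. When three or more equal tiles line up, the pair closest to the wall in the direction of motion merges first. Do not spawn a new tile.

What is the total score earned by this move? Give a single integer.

Answer: 128

Derivation:
Slide down:
col 0: [8, 64, 64] -> [0, 8, 128]  score +128 (running 128)
col 1: [64, 16, 2] -> [64, 16, 2]  score +0 (running 128)
col 2: [16, 64, 0] -> [0, 16, 64]  score +0 (running 128)
Board after move:
  0  64   0
  8  16  16
128   2  64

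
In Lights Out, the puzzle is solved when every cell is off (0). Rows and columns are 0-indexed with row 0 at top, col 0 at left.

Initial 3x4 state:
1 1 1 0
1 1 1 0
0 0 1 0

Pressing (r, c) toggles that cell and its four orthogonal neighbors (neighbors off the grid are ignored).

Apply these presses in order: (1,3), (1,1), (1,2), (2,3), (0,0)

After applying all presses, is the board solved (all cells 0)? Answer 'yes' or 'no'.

Answer: no

Derivation:
After press 1 at (1,3):
1 1 1 1
1 1 0 1
0 0 1 1

After press 2 at (1,1):
1 0 1 1
0 0 1 1
0 1 1 1

After press 3 at (1,2):
1 0 0 1
0 1 0 0
0 1 0 1

After press 4 at (2,3):
1 0 0 1
0 1 0 1
0 1 1 0

After press 5 at (0,0):
0 1 0 1
1 1 0 1
0 1 1 0

Lights still on: 7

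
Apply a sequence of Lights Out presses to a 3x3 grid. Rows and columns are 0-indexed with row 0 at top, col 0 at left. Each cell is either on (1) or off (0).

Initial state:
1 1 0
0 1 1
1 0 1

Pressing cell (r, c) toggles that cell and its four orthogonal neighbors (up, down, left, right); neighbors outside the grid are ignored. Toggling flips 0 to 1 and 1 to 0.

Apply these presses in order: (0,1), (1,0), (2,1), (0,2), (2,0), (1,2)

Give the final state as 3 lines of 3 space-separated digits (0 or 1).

Answer: 1 1 1
0 1 1
0 0 1

Derivation:
After press 1 at (0,1):
0 0 1
0 0 1
1 0 1

After press 2 at (1,0):
1 0 1
1 1 1
0 0 1

After press 3 at (2,1):
1 0 1
1 0 1
1 1 0

After press 4 at (0,2):
1 1 0
1 0 0
1 1 0

After press 5 at (2,0):
1 1 0
0 0 0
0 0 0

After press 6 at (1,2):
1 1 1
0 1 1
0 0 1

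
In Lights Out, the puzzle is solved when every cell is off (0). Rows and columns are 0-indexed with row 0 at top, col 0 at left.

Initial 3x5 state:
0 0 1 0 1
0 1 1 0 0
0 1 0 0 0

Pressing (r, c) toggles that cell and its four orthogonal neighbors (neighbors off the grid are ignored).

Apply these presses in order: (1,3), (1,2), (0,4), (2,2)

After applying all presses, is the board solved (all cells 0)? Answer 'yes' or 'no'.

Answer: yes

Derivation:
After press 1 at (1,3):
0 0 1 1 1
0 1 0 1 1
0 1 0 1 0

After press 2 at (1,2):
0 0 0 1 1
0 0 1 0 1
0 1 1 1 0

After press 3 at (0,4):
0 0 0 0 0
0 0 1 0 0
0 1 1 1 0

After press 4 at (2,2):
0 0 0 0 0
0 0 0 0 0
0 0 0 0 0

Lights still on: 0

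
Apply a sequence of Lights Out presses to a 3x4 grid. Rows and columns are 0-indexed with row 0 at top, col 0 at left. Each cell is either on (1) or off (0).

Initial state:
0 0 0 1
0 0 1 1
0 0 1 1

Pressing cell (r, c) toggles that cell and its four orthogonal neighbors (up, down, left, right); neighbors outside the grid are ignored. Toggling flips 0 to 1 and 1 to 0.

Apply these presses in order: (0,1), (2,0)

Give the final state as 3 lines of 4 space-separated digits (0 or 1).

After press 1 at (0,1):
1 1 1 1
0 1 1 1
0 0 1 1

After press 2 at (2,0):
1 1 1 1
1 1 1 1
1 1 1 1

Answer: 1 1 1 1
1 1 1 1
1 1 1 1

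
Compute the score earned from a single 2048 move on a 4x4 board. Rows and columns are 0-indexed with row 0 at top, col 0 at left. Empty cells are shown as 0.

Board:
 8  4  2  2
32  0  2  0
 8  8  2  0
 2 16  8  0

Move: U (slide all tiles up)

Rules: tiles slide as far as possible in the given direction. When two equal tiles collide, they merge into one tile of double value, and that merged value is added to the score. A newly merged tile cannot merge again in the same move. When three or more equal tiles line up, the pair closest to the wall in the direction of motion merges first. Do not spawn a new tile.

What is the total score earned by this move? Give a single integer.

Slide up:
col 0: [8, 32, 8, 2] -> [8, 32, 8, 2]  score +0 (running 0)
col 1: [4, 0, 8, 16] -> [4, 8, 16, 0]  score +0 (running 0)
col 2: [2, 2, 2, 8] -> [4, 2, 8, 0]  score +4 (running 4)
col 3: [2, 0, 0, 0] -> [2, 0, 0, 0]  score +0 (running 4)
Board after move:
 8  4  4  2
32  8  2  0
 8 16  8  0
 2  0  0  0

Answer: 4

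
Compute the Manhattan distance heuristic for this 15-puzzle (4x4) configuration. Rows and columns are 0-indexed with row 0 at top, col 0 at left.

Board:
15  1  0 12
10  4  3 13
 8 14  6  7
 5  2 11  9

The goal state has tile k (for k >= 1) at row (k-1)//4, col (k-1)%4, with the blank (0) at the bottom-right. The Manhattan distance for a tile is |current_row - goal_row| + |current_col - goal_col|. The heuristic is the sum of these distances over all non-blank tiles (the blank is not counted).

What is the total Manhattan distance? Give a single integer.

Tile 15: at (0,0), goal (3,2), distance |0-3|+|0-2| = 5
Tile 1: at (0,1), goal (0,0), distance |0-0|+|1-0| = 1
Tile 12: at (0,3), goal (2,3), distance |0-2|+|3-3| = 2
Tile 10: at (1,0), goal (2,1), distance |1-2|+|0-1| = 2
Tile 4: at (1,1), goal (0,3), distance |1-0|+|1-3| = 3
Tile 3: at (1,2), goal (0,2), distance |1-0|+|2-2| = 1
Tile 13: at (1,3), goal (3,0), distance |1-3|+|3-0| = 5
Tile 8: at (2,0), goal (1,3), distance |2-1|+|0-3| = 4
Tile 14: at (2,1), goal (3,1), distance |2-3|+|1-1| = 1
Tile 6: at (2,2), goal (1,1), distance |2-1|+|2-1| = 2
Tile 7: at (2,3), goal (1,2), distance |2-1|+|3-2| = 2
Tile 5: at (3,0), goal (1,0), distance |3-1|+|0-0| = 2
Tile 2: at (3,1), goal (0,1), distance |3-0|+|1-1| = 3
Tile 11: at (3,2), goal (2,2), distance |3-2|+|2-2| = 1
Tile 9: at (3,3), goal (2,0), distance |3-2|+|3-0| = 4
Sum: 5 + 1 + 2 + 2 + 3 + 1 + 5 + 4 + 1 + 2 + 2 + 2 + 3 + 1 + 4 = 38

Answer: 38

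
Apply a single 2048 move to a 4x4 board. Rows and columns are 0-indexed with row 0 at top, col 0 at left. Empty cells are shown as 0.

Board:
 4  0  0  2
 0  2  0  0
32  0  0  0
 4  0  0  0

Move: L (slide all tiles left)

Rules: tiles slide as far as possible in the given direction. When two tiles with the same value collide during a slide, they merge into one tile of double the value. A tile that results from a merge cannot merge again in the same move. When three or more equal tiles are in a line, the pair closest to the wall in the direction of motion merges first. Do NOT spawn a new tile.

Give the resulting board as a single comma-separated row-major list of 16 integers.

Slide left:
row 0: [4, 0, 0, 2] -> [4, 2, 0, 0]
row 1: [0, 2, 0, 0] -> [2, 0, 0, 0]
row 2: [32, 0, 0, 0] -> [32, 0, 0, 0]
row 3: [4, 0, 0, 0] -> [4, 0, 0, 0]

Answer: 4, 2, 0, 0, 2, 0, 0, 0, 32, 0, 0, 0, 4, 0, 0, 0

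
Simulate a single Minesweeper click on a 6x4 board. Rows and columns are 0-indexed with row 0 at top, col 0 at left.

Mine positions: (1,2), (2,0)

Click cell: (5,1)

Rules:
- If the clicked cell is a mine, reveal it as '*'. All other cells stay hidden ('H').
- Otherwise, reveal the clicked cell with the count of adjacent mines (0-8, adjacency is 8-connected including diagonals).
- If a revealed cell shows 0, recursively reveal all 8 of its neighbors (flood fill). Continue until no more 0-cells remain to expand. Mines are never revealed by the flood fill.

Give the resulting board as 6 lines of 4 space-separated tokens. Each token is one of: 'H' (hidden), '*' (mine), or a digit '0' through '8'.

H H H H
H H H H
H 2 1 1
1 1 0 0
0 0 0 0
0 0 0 0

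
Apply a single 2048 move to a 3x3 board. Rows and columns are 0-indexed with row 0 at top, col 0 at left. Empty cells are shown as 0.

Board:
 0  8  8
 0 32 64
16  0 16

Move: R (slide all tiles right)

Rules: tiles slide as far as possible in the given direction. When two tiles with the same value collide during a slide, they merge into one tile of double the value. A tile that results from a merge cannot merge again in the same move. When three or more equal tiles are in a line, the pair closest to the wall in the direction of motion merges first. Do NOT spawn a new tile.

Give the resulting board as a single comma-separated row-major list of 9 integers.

Answer: 0, 0, 16, 0, 32, 64, 0, 0, 32

Derivation:
Slide right:
row 0: [0, 8, 8] -> [0, 0, 16]
row 1: [0, 32, 64] -> [0, 32, 64]
row 2: [16, 0, 16] -> [0, 0, 32]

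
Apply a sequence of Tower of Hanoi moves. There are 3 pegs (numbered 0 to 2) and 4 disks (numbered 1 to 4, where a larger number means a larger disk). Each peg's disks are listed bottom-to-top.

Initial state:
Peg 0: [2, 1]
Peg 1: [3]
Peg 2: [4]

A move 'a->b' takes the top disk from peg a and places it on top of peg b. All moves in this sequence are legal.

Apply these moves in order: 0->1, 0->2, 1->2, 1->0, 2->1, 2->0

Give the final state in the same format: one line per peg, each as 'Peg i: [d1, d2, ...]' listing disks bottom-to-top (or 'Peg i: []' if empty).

After move 1 (0->1):
Peg 0: [2]
Peg 1: [3, 1]
Peg 2: [4]

After move 2 (0->2):
Peg 0: []
Peg 1: [3, 1]
Peg 2: [4, 2]

After move 3 (1->2):
Peg 0: []
Peg 1: [3]
Peg 2: [4, 2, 1]

After move 4 (1->0):
Peg 0: [3]
Peg 1: []
Peg 2: [4, 2, 1]

After move 5 (2->1):
Peg 0: [3]
Peg 1: [1]
Peg 2: [4, 2]

After move 6 (2->0):
Peg 0: [3, 2]
Peg 1: [1]
Peg 2: [4]

Answer: Peg 0: [3, 2]
Peg 1: [1]
Peg 2: [4]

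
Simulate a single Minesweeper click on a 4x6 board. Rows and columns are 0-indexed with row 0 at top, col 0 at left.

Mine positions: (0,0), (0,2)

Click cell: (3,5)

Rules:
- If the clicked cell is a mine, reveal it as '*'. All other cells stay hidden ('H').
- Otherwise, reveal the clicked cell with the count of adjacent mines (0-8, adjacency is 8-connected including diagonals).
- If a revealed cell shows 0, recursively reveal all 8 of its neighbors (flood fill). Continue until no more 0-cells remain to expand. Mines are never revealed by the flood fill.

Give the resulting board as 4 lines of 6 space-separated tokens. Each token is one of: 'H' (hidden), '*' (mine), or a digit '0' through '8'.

H H H 1 0 0
1 2 1 1 0 0
0 0 0 0 0 0
0 0 0 0 0 0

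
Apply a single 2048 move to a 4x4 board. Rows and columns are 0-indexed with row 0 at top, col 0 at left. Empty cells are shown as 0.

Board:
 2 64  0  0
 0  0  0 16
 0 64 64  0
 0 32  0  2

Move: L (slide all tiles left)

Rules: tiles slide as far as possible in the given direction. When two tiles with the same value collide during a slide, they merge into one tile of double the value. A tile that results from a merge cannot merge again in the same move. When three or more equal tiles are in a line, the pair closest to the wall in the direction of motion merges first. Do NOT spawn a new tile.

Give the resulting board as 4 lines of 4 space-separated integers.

Slide left:
row 0: [2, 64, 0, 0] -> [2, 64, 0, 0]
row 1: [0, 0, 0, 16] -> [16, 0, 0, 0]
row 2: [0, 64, 64, 0] -> [128, 0, 0, 0]
row 3: [0, 32, 0, 2] -> [32, 2, 0, 0]

Answer:   2  64   0   0
 16   0   0   0
128   0   0   0
 32   2   0   0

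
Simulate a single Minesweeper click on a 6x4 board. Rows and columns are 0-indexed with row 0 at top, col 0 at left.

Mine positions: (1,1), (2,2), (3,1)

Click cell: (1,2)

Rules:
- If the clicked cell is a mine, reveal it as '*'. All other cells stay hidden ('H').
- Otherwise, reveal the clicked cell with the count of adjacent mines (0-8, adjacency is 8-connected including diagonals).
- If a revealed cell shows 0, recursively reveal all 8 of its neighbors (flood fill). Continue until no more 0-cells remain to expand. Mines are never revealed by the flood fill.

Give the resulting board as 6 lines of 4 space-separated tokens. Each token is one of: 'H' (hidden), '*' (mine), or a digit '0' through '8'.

H H H H
H H 2 H
H H H H
H H H H
H H H H
H H H H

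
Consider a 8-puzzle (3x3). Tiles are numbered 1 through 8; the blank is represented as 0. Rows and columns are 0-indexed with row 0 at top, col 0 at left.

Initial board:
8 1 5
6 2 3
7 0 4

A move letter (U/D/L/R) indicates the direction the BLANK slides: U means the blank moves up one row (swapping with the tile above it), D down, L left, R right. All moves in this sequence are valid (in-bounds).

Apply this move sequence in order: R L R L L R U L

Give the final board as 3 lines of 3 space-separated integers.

Answer: 8 1 5
0 6 3
7 2 4

Derivation:
After move 1 (R):
8 1 5
6 2 3
7 4 0

After move 2 (L):
8 1 5
6 2 3
7 0 4

After move 3 (R):
8 1 5
6 2 3
7 4 0

After move 4 (L):
8 1 5
6 2 3
7 0 4

After move 5 (L):
8 1 5
6 2 3
0 7 4

After move 6 (R):
8 1 5
6 2 3
7 0 4

After move 7 (U):
8 1 5
6 0 3
7 2 4

After move 8 (L):
8 1 5
0 6 3
7 2 4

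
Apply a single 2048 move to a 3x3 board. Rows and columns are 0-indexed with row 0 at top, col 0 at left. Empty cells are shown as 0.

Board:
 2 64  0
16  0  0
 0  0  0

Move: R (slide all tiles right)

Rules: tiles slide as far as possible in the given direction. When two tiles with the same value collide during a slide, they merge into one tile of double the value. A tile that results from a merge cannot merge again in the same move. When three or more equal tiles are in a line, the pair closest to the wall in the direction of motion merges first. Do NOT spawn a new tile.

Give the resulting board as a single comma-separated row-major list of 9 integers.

Slide right:
row 0: [2, 64, 0] -> [0, 2, 64]
row 1: [16, 0, 0] -> [0, 0, 16]
row 2: [0, 0, 0] -> [0, 0, 0]

Answer: 0, 2, 64, 0, 0, 16, 0, 0, 0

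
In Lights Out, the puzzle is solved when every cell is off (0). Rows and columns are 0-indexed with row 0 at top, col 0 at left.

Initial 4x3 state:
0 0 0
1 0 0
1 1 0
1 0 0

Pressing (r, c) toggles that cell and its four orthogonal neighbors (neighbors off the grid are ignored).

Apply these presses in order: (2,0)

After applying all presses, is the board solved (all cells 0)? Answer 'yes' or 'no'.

After press 1 at (2,0):
0 0 0
0 0 0
0 0 0
0 0 0

Lights still on: 0

Answer: yes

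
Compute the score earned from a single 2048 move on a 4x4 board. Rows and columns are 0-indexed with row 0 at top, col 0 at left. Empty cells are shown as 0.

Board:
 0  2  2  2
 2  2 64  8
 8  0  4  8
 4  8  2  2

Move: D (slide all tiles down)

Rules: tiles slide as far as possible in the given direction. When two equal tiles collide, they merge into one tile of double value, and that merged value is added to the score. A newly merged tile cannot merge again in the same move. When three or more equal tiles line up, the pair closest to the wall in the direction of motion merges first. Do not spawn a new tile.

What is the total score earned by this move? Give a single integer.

Answer: 20

Derivation:
Slide down:
col 0: [0, 2, 8, 4] -> [0, 2, 8, 4]  score +0 (running 0)
col 1: [2, 2, 0, 8] -> [0, 0, 4, 8]  score +4 (running 4)
col 2: [2, 64, 4, 2] -> [2, 64, 4, 2]  score +0 (running 4)
col 3: [2, 8, 8, 2] -> [0, 2, 16, 2]  score +16 (running 20)
Board after move:
 0  0  2  0
 2  0 64  2
 8  4  4 16
 4  8  2  2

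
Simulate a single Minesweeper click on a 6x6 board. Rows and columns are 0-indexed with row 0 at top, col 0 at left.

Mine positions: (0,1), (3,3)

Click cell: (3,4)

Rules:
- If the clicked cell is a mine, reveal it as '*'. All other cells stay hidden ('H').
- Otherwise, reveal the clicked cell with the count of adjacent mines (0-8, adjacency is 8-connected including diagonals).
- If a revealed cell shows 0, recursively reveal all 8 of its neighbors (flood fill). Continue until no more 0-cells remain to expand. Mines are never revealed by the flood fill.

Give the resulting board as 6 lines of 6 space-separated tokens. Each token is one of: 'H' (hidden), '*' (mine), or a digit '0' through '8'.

H H H H H H
H H H H H H
H H H H H H
H H H H 1 H
H H H H H H
H H H H H H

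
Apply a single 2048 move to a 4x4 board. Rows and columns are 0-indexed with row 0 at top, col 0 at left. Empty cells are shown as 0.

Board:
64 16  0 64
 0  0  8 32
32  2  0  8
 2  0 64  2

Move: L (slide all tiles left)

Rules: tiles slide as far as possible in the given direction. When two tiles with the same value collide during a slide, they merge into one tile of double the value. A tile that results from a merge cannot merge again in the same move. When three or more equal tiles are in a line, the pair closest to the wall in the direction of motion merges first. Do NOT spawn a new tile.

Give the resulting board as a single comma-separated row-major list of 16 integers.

Slide left:
row 0: [64, 16, 0, 64] -> [64, 16, 64, 0]
row 1: [0, 0, 8, 32] -> [8, 32, 0, 0]
row 2: [32, 2, 0, 8] -> [32, 2, 8, 0]
row 3: [2, 0, 64, 2] -> [2, 64, 2, 0]

Answer: 64, 16, 64, 0, 8, 32, 0, 0, 32, 2, 8, 0, 2, 64, 2, 0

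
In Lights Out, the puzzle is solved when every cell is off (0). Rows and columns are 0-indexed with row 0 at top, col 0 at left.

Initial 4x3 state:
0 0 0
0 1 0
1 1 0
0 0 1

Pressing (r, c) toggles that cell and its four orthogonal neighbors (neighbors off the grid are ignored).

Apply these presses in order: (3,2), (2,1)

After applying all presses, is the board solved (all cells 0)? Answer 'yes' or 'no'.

Answer: yes

Derivation:
After press 1 at (3,2):
0 0 0
0 1 0
1 1 1
0 1 0

After press 2 at (2,1):
0 0 0
0 0 0
0 0 0
0 0 0

Lights still on: 0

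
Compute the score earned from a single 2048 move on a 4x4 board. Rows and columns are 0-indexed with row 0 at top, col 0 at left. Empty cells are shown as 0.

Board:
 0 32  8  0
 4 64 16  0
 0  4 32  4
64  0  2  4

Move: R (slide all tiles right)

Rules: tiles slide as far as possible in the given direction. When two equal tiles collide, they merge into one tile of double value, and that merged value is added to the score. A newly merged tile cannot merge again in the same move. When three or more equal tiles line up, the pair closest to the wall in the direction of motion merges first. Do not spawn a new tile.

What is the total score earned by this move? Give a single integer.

Answer: 0

Derivation:
Slide right:
row 0: [0, 32, 8, 0] -> [0, 0, 32, 8]  score +0 (running 0)
row 1: [4, 64, 16, 0] -> [0, 4, 64, 16]  score +0 (running 0)
row 2: [0, 4, 32, 4] -> [0, 4, 32, 4]  score +0 (running 0)
row 3: [64, 0, 2, 4] -> [0, 64, 2, 4]  score +0 (running 0)
Board after move:
 0  0 32  8
 0  4 64 16
 0  4 32  4
 0 64  2  4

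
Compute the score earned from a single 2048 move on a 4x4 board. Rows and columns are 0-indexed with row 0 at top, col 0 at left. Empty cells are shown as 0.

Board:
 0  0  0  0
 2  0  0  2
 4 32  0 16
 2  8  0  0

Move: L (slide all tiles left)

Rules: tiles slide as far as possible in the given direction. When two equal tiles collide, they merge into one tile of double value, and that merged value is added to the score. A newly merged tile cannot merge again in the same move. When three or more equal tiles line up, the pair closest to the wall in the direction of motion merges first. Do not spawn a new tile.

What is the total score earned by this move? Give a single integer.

Slide left:
row 0: [0, 0, 0, 0] -> [0, 0, 0, 0]  score +0 (running 0)
row 1: [2, 0, 0, 2] -> [4, 0, 0, 0]  score +4 (running 4)
row 2: [4, 32, 0, 16] -> [4, 32, 16, 0]  score +0 (running 4)
row 3: [2, 8, 0, 0] -> [2, 8, 0, 0]  score +0 (running 4)
Board after move:
 0  0  0  0
 4  0  0  0
 4 32 16  0
 2  8  0  0

Answer: 4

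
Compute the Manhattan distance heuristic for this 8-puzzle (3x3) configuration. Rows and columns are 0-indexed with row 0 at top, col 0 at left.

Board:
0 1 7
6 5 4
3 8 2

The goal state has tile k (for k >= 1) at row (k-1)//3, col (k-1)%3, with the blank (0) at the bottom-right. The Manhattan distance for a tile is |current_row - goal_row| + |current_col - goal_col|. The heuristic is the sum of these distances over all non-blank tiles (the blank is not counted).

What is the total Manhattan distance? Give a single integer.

Tile 1: (0,1)->(0,0) = 1
Tile 7: (0,2)->(2,0) = 4
Tile 6: (1,0)->(1,2) = 2
Tile 5: (1,1)->(1,1) = 0
Tile 4: (1,2)->(1,0) = 2
Tile 3: (2,0)->(0,2) = 4
Tile 8: (2,1)->(2,1) = 0
Tile 2: (2,2)->(0,1) = 3
Sum: 1 + 4 + 2 + 0 + 2 + 4 + 0 + 3 = 16

Answer: 16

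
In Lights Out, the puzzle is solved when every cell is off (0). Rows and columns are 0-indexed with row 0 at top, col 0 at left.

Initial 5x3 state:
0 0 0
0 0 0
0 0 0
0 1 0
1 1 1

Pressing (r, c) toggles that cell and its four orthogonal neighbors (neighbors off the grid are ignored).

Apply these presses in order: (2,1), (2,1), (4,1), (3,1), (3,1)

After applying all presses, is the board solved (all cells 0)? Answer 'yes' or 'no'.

After press 1 at (2,1):
0 0 0
0 1 0
1 1 1
0 0 0
1 1 1

After press 2 at (2,1):
0 0 0
0 0 0
0 0 0
0 1 0
1 1 1

After press 3 at (4,1):
0 0 0
0 0 0
0 0 0
0 0 0
0 0 0

After press 4 at (3,1):
0 0 0
0 0 0
0 1 0
1 1 1
0 1 0

After press 5 at (3,1):
0 0 0
0 0 0
0 0 0
0 0 0
0 0 0

Lights still on: 0

Answer: yes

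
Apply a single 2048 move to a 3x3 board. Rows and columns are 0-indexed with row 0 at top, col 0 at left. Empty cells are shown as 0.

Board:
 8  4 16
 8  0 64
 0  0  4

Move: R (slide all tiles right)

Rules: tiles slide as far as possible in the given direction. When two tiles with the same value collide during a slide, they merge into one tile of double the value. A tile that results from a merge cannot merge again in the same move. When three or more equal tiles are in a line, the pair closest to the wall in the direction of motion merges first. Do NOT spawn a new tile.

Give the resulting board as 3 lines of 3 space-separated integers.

Answer:  8  4 16
 0  8 64
 0  0  4

Derivation:
Slide right:
row 0: [8, 4, 16] -> [8, 4, 16]
row 1: [8, 0, 64] -> [0, 8, 64]
row 2: [0, 0, 4] -> [0, 0, 4]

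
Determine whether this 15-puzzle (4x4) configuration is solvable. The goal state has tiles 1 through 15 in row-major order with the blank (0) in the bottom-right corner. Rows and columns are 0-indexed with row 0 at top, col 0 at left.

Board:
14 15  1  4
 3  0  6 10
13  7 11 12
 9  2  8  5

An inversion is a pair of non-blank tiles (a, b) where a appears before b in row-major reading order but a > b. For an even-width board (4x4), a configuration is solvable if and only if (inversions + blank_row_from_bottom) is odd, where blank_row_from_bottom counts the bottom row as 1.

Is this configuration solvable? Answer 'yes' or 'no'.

Inversions: 57
Blank is in row 1 (0-indexed from top), which is row 3 counting from the bottom (bottom = 1).
57 + 3 = 60, which is even, so the puzzle is not solvable.

Answer: no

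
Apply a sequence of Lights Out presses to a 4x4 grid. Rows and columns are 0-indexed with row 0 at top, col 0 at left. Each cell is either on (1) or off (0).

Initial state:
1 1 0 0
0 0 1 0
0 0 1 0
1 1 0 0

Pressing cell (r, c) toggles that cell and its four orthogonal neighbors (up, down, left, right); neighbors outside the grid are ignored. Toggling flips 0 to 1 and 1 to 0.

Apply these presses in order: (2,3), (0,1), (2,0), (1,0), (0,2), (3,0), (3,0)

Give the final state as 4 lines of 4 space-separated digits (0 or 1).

After press 1 at (2,3):
1 1 0 0
0 0 1 1
0 0 0 1
1 1 0 1

After press 2 at (0,1):
0 0 1 0
0 1 1 1
0 0 0 1
1 1 0 1

After press 3 at (2,0):
0 0 1 0
1 1 1 1
1 1 0 1
0 1 0 1

After press 4 at (1,0):
1 0 1 0
0 0 1 1
0 1 0 1
0 1 0 1

After press 5 at (0,2):
1 1 0 1
0 0 0 1
0 1 0 1
0 1 0 1

After press 6 at (3,0):
1 1 0 1
0 0 0 1
1 1 0 1
1 0 0 1

After press 7 at (3,0):
1 1 0 1
0 0 0 1
0 1 0 1
0 1 0 1

Answer: 1 1 0 1
0 0 0 1
0 1 0 1
0 1 0 1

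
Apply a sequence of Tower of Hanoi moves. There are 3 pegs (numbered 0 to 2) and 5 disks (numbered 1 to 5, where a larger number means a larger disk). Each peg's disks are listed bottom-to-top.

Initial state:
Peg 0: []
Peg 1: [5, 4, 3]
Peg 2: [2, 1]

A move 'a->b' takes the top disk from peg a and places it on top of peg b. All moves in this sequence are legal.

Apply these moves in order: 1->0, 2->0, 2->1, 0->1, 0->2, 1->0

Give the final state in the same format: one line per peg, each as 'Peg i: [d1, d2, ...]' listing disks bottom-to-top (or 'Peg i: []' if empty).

After move 1 (1->0):
Peg 0: [3]
Peg 1: [5, 4]
Peg 2: [2, 1]

After move 2 (2->0):
Peg 0: [3, 1]
Peg 1: [5, 4]
Peg 2: [2]

After move 3 (2->1):
Peg 0: [3, 1]
Peg 1: [5, 4, 2]
Peg 2: []

After move 4 (0->1):
Peg 0: [3]
Peg 1: [5, 4, 2, 1]
Peg 2: []

After move 5 (0->2):
Peg 0: []
Peg 1: [5, 4, 2, 1]
Peg 2: [3]

After move 6 (1->0):
Peg 0: [1]
Peg 1: [5, 4, 2]
Peg 2: [3]

Answer: Peg 0: [1]
Peg 1: [5, 4, 2]
Peg 2: [3]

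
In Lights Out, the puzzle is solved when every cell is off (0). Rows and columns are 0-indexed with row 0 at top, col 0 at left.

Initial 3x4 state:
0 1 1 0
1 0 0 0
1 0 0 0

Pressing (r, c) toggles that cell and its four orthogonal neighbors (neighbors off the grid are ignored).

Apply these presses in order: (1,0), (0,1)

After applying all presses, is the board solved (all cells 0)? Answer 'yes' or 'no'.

After press 1 at (1,0):
1 1 1 0
0 1 0 0
0 0 0 0

After press 2 at (0,1):
0 0 0 0
0 0 0 0
0 0 0 0

Lights still on: 0

Answer: yes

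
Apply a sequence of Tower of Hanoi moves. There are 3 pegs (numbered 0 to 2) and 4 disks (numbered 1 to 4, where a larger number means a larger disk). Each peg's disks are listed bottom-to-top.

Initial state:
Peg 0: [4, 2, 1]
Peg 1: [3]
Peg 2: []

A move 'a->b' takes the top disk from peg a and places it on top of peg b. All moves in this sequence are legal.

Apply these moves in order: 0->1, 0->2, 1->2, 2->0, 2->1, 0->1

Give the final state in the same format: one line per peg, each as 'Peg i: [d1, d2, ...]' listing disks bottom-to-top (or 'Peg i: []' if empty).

After move 1 (0->1):
Peg 0: [4, 2]
Peg 1: [3, 1]
Peg 2: []

After move 2 (0->2):
Peg 0: [4]
Peg 1: [3, 1]
Peg 2: [2]

After move 3 (1->2):
Peg 0: [4]
Peg 1: [3]
Peg 2: [2, 1]

After move 4 (2->0):
Peg 0: [4, 1]
Peg 1: [3]
Peg 2: [2]

After move 5 (2->1):
Peg 0: [4, 1]
Peg 1: [3, 2]
Peg 2: []

After move 6 (0->1):
Peg 0: [4]
Peg 1: [3, 2, 1]
Peg 2: []

Answer: Peg 0: [4]
Peg 1: [3, 2, 1]
Peg 2: []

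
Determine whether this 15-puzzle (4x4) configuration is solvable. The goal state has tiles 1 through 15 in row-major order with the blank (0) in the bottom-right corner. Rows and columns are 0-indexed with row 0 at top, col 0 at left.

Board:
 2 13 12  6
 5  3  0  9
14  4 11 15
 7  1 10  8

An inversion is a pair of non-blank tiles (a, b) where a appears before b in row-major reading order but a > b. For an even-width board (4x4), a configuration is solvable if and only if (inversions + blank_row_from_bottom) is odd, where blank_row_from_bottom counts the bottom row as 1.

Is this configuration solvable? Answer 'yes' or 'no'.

Inversions: 51
Blank is in row 1 (0-indexed from top), which is row 3 counting from the bottom (bottom = 1).
51 + 3 = 54, which is even, so the puzzle is not solvable.

Answer: no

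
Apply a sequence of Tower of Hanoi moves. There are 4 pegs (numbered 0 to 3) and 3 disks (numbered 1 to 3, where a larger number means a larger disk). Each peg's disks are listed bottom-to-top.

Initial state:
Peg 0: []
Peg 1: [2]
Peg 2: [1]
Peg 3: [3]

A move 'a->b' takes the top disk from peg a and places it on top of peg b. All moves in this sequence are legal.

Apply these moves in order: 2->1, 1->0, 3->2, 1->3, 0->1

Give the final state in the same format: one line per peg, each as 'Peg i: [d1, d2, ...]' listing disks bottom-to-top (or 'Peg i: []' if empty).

Answer: Peg 0: []
Peg 1: [1]
Peg 2: [3]
Peg 3: [2]

Derivation:
After move 1 (2->1):
Peg 0: []
Peg 1: [2, 1]
Peg 2: []
Peg 3: [3]

After move 2 (1->0):
Peg 0: [1]
Peg 1: [2]
Peg 2: []
Peg 3: [3]

After move 3 (3->2):
Peg 0: [1]
Peg 1: [2]
Peg 2: [3]
Peg 3: []

After move 4 (1->3):
Peg 0: [1]
Peg 1: []
Peg 2: [3]
Peg 3: [2]

After move 5 (0->1):
Peg 0: []
Peg 1: [1]
Peg 2: [3]
Peg 3: [2]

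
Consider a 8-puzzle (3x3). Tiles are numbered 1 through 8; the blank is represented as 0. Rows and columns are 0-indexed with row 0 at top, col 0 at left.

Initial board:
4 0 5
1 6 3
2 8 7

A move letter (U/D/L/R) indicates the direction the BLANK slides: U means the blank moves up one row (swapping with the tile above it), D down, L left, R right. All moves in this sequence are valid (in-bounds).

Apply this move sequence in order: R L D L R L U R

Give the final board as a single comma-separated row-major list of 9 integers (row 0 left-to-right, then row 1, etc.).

After move 1 (R):
4 5 0
1 6 3
2 8 7

After move 2 (L):
4 0 5
1 6 3
2 8 7

After move 3 (D):
4 6 5
1 0 3
2 8 7

After move 4 (L):
4 6 5
0 1 3
2 8 7

After move 5 (R):
4 6 5
1 0 3
2 8 7

After move 6 (L):
4 6 5
0 1 3
2 8 7

After move 7 (U):
0 6 5
4 1 3
2 8 7

After move 8 (R):
6 0 5
4 1 3
2 8 7

Answer: 6, 0, 5, 4, 1, 3, 2, 8, 7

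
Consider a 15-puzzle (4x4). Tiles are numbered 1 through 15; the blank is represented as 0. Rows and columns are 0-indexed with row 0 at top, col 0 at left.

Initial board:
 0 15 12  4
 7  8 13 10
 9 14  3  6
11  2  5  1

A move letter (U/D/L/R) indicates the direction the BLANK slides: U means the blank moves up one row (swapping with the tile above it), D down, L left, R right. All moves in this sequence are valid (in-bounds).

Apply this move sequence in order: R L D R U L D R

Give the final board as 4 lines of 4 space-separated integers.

Answer:  8  7 12  4
15  0 13 10
 9 14  3  6
11  2  5  1

Derivation:
After move 1 (R):
15  0 12  4
 7  8 13 10
 9 14  3  6
11  2  5  1

After move 2 (L):
 0 15 12  4
 7  8 13 10
 9 14  3  6
11  2  5  1

After move 3 (D):
 7 15 12  4
 0  8 13 10
 9 14  3  6
11  2  5  1

After move 4 (R):
 7 15 12  4
 8  0 13 10
 9 14  3  6
11  2  5  1

After move 5 (U):
 7  0 12  4
 8 15 13 10
 9 14  3  6
11  2  5  1

After move 6 (L):
 0  7 12  4
 8 15 13 10
 9 14  3  6
11  2  5  1

After move 7 (D):
 8  7 12  4
 0 15 13 10
 9 14  3  6
11  2  5  1

After move 8 (R):
 8  7 12  4
15  0 13 10
 9 14  3  6
11  2  5  1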